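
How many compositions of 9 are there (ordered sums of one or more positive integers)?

256

There are 8 gaps and each independently is a cut or not, giving 2^8 = 256.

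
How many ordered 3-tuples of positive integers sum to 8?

Place 2 bars in the 7 internal gaps of a row of 8 dots: C(7,2) = 21.

21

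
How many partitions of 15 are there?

Direct enumeration gives 176 partitions.

176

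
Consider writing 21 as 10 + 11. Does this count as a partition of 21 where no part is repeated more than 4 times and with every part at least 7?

The parts sum to 21, and the condition 'no summand is used more than 4 times' holds; the condition 'every summand is at least 7' holds.

Yes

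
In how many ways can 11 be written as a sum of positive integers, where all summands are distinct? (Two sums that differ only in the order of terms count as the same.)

12

Listing the qualifying partitions of 11:
11
10, 1
9, 2
8, 3
8, 2, 1
7, 4
7, 3, 1
6, 5
6, 4, 1
6, 3, 2
5, 4, 2
5, 3, 2, 1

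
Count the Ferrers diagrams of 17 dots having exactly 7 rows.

38

There are too many to list fully; the first 12 (by largest part) are:
1 + 1 + 1 + 1 + 1 + 1 + 11
1 + 1 + 1 + 1 + 1 + 2 + 10
1 + 1 + 1 + 1 + 1 + 3 + 9
1 + 1 + 1 + 1 + 2 + 2 + 9
1 + 1 + 1 + 1 + 1 + 4 + 8
1 + 1 + 1 + 1 + 2 + 3 + 8
1 + 1 + 1 + 2 + 2 + 2 + 8
1 + 1 + 1 + 1 + 1 + 5 + 7
1 + 1 + 1 + 1 + 2 + 4 + 7
1 + 1 + 1 + 1 + 3 + 3 + 7
1 + 1 + 1 + 2 + 2 + 3 + 7
1 + 1 + 2 + 2 + 2 + 2 + 7
…and 26 more, for 38 total.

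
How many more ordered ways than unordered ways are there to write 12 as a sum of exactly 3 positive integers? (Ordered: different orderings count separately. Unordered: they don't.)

43

Compositions: C(11,2) = 55.
Unordered (partitions into 3 parts): 12.
Difference: 55 − 12 = 43.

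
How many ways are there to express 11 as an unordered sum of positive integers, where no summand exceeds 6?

44

There are too many to list fully; the first 12 (by largest part) are:
6, 5
6, 4, 1
6, 3, 2
6, 3, 1, 1
6, 2, 2, 1
6, 2, 1, 1, 1
6, 1, 1, 1, 1, 1
5, 5, 1
5, 4, 2
5, 4, 1, 1
5, 3, 3
5, 3, 2, 1
…and 32 more, for 44 total.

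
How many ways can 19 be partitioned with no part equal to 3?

Counting exhaustively, 259 partitions satisfy the conditions.

259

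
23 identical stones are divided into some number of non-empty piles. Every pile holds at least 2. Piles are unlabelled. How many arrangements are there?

253

A full systematic count gives 253.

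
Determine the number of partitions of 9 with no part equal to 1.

Listing the qualifying partitions of 9:
9
7+2
6+3
5+4
5+2+2
4+3+2
3+3+3
3+2+2+2
That's 8 in total.

8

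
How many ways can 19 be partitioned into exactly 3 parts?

A partial list (first 12 by largest part):
17+1+1
16+2+1
15+3+1
15+2+2
14+4+1
14+3+2
13+5+1
13+4+2
13+3+3
12+6+1
12+5+2
12+4+3
…and 18 more, for 30 total.

30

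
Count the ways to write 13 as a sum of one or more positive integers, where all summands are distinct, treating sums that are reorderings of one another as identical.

18

The partitions of 13 that satisfy the conditions:
13
1 + 12
2 + 11
3 + 10
1 + 2 + 10
4 + 9
1 + 3 + 9
5 + 8
1 + 4 + 8
2 + 3 + 8
6 + 7
1 + 5 + 7
2 + 4 + 7
1 + 2 + 3 + 7
2 + 5 + 6
3 + 4 + 6
1 + 2 + 4 + 6
1 + 3 + 4 + 5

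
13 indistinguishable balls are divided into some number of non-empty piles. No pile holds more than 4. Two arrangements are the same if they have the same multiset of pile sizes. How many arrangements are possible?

A partial list (first 12 by largest part):
4,4,4,1
4,4,3,2
4,4,3,1,1
4,4,2,2,1
4,4,2,1,1,1
4,4,1,1,1,1,1
4,3,3,3
4,3,3,2,1
4,3,3,1,1,1
4,3,2,2,2
4,3,2,2,1,1
4,3,2,1,1,1,1
…and 27 more, for 39 total.

39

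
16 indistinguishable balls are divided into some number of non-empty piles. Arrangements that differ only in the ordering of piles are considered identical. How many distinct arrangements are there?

231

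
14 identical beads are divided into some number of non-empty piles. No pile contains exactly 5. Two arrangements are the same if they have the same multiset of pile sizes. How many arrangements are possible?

Direct enumeration gives 105 partitions.

105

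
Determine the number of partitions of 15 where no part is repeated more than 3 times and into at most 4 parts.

There are too many to list fully; the first 12 (by largest part) are:
15
1,14
2,13
1,1,13
3,12
1,2,12
1,1,1,12
4,11
1,3,11
2,2,11
1,1,2,11
5,10
…and 42 more, for 54 total.

54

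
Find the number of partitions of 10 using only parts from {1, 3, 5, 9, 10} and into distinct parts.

2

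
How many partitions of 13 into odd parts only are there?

They are:
13
11, 1, 1
9, 3, 1
9, 1, 1, 1, 1
7, 5, 1
7, 3, 3
7, 3, 1, 1, 1
7, 1, 1, 1, 1, 1, 1
5, 5, 3
5, 5, 1, 1, 1
5, 3, 3, 1, 1
5, 3, 1, 1, 1, 1, 1
5, 1, 1, 1, 1, 1, 1, 1, 1
3, 3, 3, 3, 1
3, 3, 3, 1, 1, 1, 1
3, 3, 1, 1, 1, 1, 1, 1, 1
3, 1, 1, 1, 1, 1, 1, 1, 1, 1, 1
1, 1, 1, 1, 1, 1, 1, 1, 1, 1, 1, 1, 1

18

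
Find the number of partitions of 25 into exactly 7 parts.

248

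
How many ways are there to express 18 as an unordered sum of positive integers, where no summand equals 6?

Enumerating by decreasing first part gives 308 partitions in all.

308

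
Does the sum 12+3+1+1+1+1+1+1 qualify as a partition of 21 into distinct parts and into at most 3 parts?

No

The parts sum to 21, and the condition 'all summands are distinct' is violated.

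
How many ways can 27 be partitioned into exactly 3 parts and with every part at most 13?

They are:
13, 13, 1
13, 12, 2
13, 11, 3
13, 10, 4
13, 9, 5
13, 8, 6
13, 7, 7
12, 12, 3
12, 11, 4
12, 10, 5
12, 9, 6
12, 8, 7
11, 11, 5
11, 10, 6
11, 9, 7
11, 8, 8
10, 10, 7
10, 9, 8
9, 9, 9
Counting gives 19.

19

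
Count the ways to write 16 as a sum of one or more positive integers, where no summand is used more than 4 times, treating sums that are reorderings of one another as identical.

Enumerating by decreasing first part gives 164 partitions in all.

164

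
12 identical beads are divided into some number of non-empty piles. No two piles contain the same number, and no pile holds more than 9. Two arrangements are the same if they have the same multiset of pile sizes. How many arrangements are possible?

Enumerating:
9+3
9+2+1
8+4
8+3+1
7+5
7+4+1
7+3+2
6+5+1
6+4+2
6+3+2+1
5+4+3
5+4+2+1

12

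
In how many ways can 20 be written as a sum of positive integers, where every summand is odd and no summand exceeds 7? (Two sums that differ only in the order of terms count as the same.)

There are too many to list fully; the first 12 (by largest part) are:
1, 5, 7, 7
3, 3, 7, 7
1, 1, 1, 3, 7, 7
1, 1, 1, 1, 1, 1, 7, 7
3, 5, 5, 7
1, 1, 1, 5, 5, 7
1, 1, 3, 3, 5, 7
1, 1, 1, 1, 1, 3, 5, 7
1, 1, 1, 1, 1, 1, 1, 1, 5, 7
1, 3, 3, 3, 3, 7
1, 1, 1, 1, 3, 3, 3, 7
1, 1, 1, 1, 1, 1, 1, 3, 3, 7
…and 22 more, for 34 total.

34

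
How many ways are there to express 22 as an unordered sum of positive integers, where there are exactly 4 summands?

84

Enumerating by decreasing first part gives 84 partitions in all.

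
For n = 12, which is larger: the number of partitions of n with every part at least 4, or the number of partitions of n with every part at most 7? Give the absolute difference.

60

Partitions of 12 with every part at least 4: 5.
Partitions of 12 with every part at most 7: 65.
|5 − 65| = 60.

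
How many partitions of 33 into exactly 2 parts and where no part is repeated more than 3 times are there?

16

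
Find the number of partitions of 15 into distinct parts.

27

There are too many to list fully; the first 12 (by largest part) are:
15
1, 14
2, 13
3, 12
1, 2, 12
4, 11
1, 3, 11
5, 10
1, 4, 10
2, 3, 10
6, 9
1, 5, 9
…and 15 more, for 27 total.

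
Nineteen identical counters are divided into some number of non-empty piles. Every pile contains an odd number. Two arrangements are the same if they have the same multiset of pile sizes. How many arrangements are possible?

There are too many to list fully; the first 12 (by largest part) are:
19
1+1+17
1+3+15
1+1+1+1+15
1+5+13
3+3+13
1+1+1+3+13
1+1+1+1+1+1+13
1+7+11
3+5+11
1+1+1+5+11
1+1+3+3+11
…and 42 more, for 54 total.

54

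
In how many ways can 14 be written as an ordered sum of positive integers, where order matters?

8192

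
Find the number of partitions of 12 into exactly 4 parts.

15

Enumerating:
9+1+1+1
8+2+1+1
7+3+1+1
7+2+2+1
6+4+1+1
6+3+2+1
6+2+2+2
5+5+1+1
5+4+2+1
5+3+3+1
5+3+2+2
4+4+3+1
4+4+2+2
4+3+3+2
3+3+3+3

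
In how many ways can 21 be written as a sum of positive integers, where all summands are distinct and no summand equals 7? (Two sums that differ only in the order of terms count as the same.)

There are too many to list fully; the first 12 (by largest part) are:
21
20, 1
19, 2
18, 3
18, 2, 1
17, 4
17, 3, 1
16, 5
16, 4, 1
16, 3, 2
15, 6
15, 5, 1
…and 46 more, for 58 total.

58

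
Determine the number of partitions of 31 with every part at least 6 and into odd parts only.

The partitions of 31 that satisfy the conditions:
31
17,7,7
15,9,7
13,11,7
13,9,9
11,11,9
That's 6 in total.

6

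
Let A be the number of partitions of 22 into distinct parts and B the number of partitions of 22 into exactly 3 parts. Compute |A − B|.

49

Partitions of 22 into distinct parts: 89.
Partitions of 22 into exactly 3 parts: 40.
|89 − 40| = 49.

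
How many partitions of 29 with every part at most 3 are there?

Systematic enumeration (by largest part, then next-largest, …) yields 85.

85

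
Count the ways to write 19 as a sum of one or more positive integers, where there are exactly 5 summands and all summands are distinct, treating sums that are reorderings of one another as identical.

5

Listing the qualifying partitions of 19:
9, 4, 3, 2, 1
8, 5, 3, 2, 1
7, 6, 3, 2, 1
7, 5, 4, 2, 1
6, 5, 4, 3, 1
Counting gives 5.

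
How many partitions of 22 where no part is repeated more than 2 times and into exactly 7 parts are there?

21

They are:
10,3,3,2,2,1,1
9,4,3,2,2,1,1
8,5,3,2,2,1,1
8,4,4,2,2,1,1
8,4,3,3,2,1,1
7,6,3,2,2,1,1
7,5,4,2,2,1,1
7,5,3,3,2,1,1
7,4,4,3,2,1,1
7,4,3,3,2,2,1
6,6,4,2,2,1,1
6,6,3,3,2,1,1
6,5,5,2,2,1,1
6,5,4,3,2,1,1
6,5,3,3,2,2,1
6,4,4,3,3,1,1
6,4,4,3,2,2,1
5,5,4,4,2,1,1
5,5,4,3,3,1,1
5,5,4,3,2,2,1
5,4,4,3,3,2,1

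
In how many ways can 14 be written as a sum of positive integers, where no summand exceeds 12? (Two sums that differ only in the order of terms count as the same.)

133

There are 133 such partitions.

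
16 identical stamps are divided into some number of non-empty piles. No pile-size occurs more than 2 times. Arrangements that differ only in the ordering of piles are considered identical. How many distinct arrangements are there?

89

There are 89 such partitions.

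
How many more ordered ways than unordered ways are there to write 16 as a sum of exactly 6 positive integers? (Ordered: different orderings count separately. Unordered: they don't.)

Compositions: C(15,5) = 3003.
Unordered (partitions into 6 parts): 35.
Difference: 3003 − 35 = 2968.

2968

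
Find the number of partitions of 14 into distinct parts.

The partitions of 14 that satisfy the conditions:
14
13 + 1
12 + 2
11 + 3
11 + 2 + 1
10 + 4
10 + 3 + 1
9 + 5
9 + 4 + 1
9 + 3 + 2
8 + 6
8 + 5 + 1
8 + 4 + 2
8 + 3 + 2 + 1
7 + 6 + 1
7 + 5 + 2
7 + 4 + 3
7 + 4 + 2 + 1
6 + 5 + 3
6 + 5 + 2 + 1
6 + 4 + 3 + 1
5 + 4 + 3 + 2
That's 22 in total.

22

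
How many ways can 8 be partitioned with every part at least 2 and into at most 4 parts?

Listing the qualifying partitions of 8:
8
6,2
5,3
4,4
4,2,2
3,3,2
2,2,2,2

7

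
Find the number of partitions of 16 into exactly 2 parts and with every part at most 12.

5

Listing the qualifying partitions of 16:
4, 12
5, 11
6, 10
7, 9
8, 8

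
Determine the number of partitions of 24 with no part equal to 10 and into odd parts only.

122

Counting exhaustively, 122 partitions satisfy the conditions.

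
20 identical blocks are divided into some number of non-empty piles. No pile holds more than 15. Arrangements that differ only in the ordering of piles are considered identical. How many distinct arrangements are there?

615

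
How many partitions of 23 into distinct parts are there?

Enumerating by decreasing first part gives 104 partitions in all.

104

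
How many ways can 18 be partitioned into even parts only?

30

There are too many to list fully; the first 12 (by largest part) are:
18
16, 2
14, 4
14, 2, 2
12, 6
12, 4, 2
12, 2, 2, 2
10, 8
10, 6, 2
10, 4, 4
10, 4, 2, 2
10, 2, 2, 2, 2
…and 18 more, for 30 total.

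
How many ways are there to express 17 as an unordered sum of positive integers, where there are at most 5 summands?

Counting exhaustively, 119 partitions satisfy the conditions.

119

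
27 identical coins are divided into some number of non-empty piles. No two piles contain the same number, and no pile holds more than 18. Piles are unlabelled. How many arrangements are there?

167

Systematic enumeration (by largest part, then next-largest, …) yields 167.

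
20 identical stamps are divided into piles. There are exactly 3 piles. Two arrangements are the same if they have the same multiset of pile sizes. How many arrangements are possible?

33

There are too many to list fully; the first 12 (by largest part) are:
18 + 1 + 1
17 + 2 + 1
16 + 3 + 1
16 + 2 + 2
15 + 4 + 1
15 + 3 + 2
14 + 5 + 1
14 + 4 + 2
14 + 3 + 3
13 + 6 + 1
13 + 5 + 2
13 + 4 + 3
…and 21 more, for 33 total.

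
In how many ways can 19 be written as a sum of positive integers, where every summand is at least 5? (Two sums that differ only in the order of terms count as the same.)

10

Listing the qualifying partitions of 19:
19
14+5
13+6
12+7
11+8
10+9
9+5+5
8+6+5
7+7+5
7+6+6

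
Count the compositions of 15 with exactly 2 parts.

By stars and bars with positive parts, the count is C(14,1) = 14.

14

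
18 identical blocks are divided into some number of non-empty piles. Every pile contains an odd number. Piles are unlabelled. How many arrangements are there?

46

A partial list (first 12 by largest part):
17 + 1
15 + 3
15 + 1 + 1 + 1
13 + 5
13 + 3 + 1 + 1
13 + 1 + 1 + 1 + 1 + 1
11 + 7
11 + 5 + 1 + 1
11 + 3 + 3 + 1
11 + 3 + 1 + 1 + 1 + 1
11 + 1 + 1 + 1 + 1 + 1 + 1 + 1
9 + 9
…and 34 more, for 46 total.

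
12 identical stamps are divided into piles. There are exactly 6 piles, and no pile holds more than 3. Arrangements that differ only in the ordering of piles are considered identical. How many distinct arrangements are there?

Enumerating:
1, 1, 1, 3, 3, 3
1, 1, 2, 2, 3, 3
1, 2, 2, 2, 2, 3
2, 2, 2, 2, 2, 2
That's 4 in total.

4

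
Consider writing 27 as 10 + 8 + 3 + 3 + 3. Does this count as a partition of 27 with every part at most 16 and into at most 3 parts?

The parts sum to 27, and the condition 'there are at most 3 summands' is violated.

No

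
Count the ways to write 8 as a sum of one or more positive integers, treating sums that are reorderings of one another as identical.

22

Listing the qualifying partitions of 8:
8
7 + 1
6 + 2
6 + 1 + 1
5 + 3
5 + 2 + 1
5 + 1 + 1 + 1
4 + 4
4 + 3 + 1
4 + 2 + 2
4 + 2 + 1 + 1
4 + 1 + 1 + 1 + 1
3 + 3 + 2
3 + 3 + 1 + 1
3 + 2 + 2 + 1
3 + 2 + 1 + 1 + 1
3 + 1 + 1 + 1 + 1 + 1
2 + 2 + 2 + 2
2 + 2 + 2 + 1 + 1
2 + 2 + 1 + 1 + 1 + 1
2 + 1 + 1 + 1 + 1 + 1 + 1
1 + 1 + 1 + 1 + 1 + 1 + 1 + 1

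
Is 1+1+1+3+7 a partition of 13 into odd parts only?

The parts sum to 13, and the condition 'every summand is odd' holds.

Yes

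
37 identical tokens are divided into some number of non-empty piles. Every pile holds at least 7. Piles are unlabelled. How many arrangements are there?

There are too many to list fully; the first 12 (by largest part) are:
37
7 + 30
8 + 29
9 + 28
10 + 27
11 + 26
12 + 25
13 + 24
14 + 23
7 + 7 + 23
15 + 22
7 + 8 + 22
…and 51 more, for 63 total.

63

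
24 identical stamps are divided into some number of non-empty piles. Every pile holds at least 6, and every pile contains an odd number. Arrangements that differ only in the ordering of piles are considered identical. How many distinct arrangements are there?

3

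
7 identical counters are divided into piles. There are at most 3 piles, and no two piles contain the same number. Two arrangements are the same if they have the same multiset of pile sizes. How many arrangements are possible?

5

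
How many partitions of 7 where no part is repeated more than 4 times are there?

13

Enumerating:
7
6, 1
5, 2
5, 1, 1
4, 3
4, 2, 1
4, 1, 1, 1
3, 3, 1
3, 2, 2
3, 2, 1, 1
3, 1, 1, 1, 1
2, 2, 2, 1
2, 2, 1, 1, 1
Counting gives 13.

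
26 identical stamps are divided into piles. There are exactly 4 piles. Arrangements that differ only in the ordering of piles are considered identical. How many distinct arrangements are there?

There are 136 such partitions.

136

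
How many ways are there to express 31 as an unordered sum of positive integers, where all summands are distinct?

Systematic enumeration (by largest part, then next-largest, …) yields 340.

340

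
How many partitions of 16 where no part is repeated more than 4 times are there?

164

A full systematic count gives 164.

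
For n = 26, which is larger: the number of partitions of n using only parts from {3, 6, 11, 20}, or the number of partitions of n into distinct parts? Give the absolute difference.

Partitions of 26 using only parts from {3, 6, 11, 20}: 5.
Partitions of 26 into distinct parts: 165.
|5 − 165| = 160.

160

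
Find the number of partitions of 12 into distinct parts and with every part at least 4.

Listing the qualifying partitions of 12:
12
8+4
7+5
That's 3 in total.

3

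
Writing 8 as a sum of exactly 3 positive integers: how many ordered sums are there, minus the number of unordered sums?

Ordered (compositions into 3 parts): C(7,2) = 21.
Unordered (partitions into 3 parts): 5.
Difference: 21 − 5 = 16.

16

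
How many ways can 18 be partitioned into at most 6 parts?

Direct enumeration gives 199 partitions.

199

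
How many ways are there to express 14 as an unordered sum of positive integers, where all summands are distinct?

They are:
14
1,13
2,12
3,11
1,2,11
4,10
1,3,10
5,9
1,4,9
2,3,9
6,8
1,5,8
2,4,8
1,2,3,8
1,6,7
2,5,7
3,4,7
1,2,4,7
3,5,6
1,2,5,6
1,3,4,6
2,3,4,5
That's 22 in total.

22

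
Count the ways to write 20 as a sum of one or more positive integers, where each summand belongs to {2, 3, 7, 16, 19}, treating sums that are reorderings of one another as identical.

9

Enumerating:
16+2+2
7+7+3+3
7+7+2+2+2
7+3+3+3+2+2
7+3+2+2+2+2+2
3+3+3+3+3+3+2
3+3+3+3+2+2+2+2
3+3+2+2+2+2+2+2+2
2+2+2+2+2+2+2+2+2+2
Counting gives 9.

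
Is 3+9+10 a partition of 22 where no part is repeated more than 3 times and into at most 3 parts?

The parts sum to 22, and the condition 'no summand is used more than 3 times' holds; the condition 'there are at most 3 summands' holds.

Yes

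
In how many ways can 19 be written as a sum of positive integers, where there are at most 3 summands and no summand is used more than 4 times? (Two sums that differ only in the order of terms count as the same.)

40

A partial list (first 12 by largest part):
19
1, 18
2, 17
1, 1, 17
3, 16
1, 2, 16
4, 15
1, 3, 15
2, 2, 15
5, 14
1, 4, 14
2, 3, 14
…and 28 more, for 40 total.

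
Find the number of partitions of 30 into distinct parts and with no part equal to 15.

270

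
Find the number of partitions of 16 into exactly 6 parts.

There are too many to list fully; the first 12 (by largest part) are:
11,1,1,1,1,1
10,2,1,1,1,1
9,3,1,1,1,1
9,2,2,1,1,1
8,4,1,1,1,1
8,3,2,1,1,1
8,2,2,2,1,1
7,5,1,1,1,1
7,4,2,1,1,1
7,3,3,1,1,1
7,3,2,2,1,1
7,2,2,2,2,1
…and 23 more, for 35 total.

35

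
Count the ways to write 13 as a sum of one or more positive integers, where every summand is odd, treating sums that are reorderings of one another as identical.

The partitions of 13 that satisfy the conditions:
13
11 + 1 + 1
9 + 3 + 1
9 + 1 + 1 + 1 + 1
7 + 5 + 1
7 + 3 + 3
7 + 3 + 1 + 1 + 1
7 + 1 + 1 + 1 + 1 + 1 + 1
5 + 5 + 3
5 + 5 + 1 + 1 + 1
5 + 3 + 3 + 1 + 1
5 + 3 + 1 + 1 + 1 + 1 + 1
5 + 1 + 1 + 1 + 1 + 1 + 1 + 1 + 1
3 + 3 + 3 + 3 + 1
3 + 3 + 3 + 1 + 1 + 1 + 1
3 + 3 + 1 + 1 + 1 + 1 + 1 + 1 + 1
3 + 1 + 1 + 1 + 1 + 1 + 1 + 1 + 1 + 1 + 1
1 + 1 + 1 + 1 + 1 + 1 + 1 + 1 + 1 + 1 + 1 + 1 + 1
Counting gives 18.

18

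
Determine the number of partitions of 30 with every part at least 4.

140

Enumerating by decreasing first part gives 140 partitions in all.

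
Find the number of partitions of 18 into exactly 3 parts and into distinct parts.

19

Listing the qualifying partitions of 18:
15,2,1
14,3,1
13,4,1
13,3,2
12,5,1
12,4,2
11,6,1
11,5,2
11,4,3
10,7,1
10,6,2
10,5,3
9,8,1
9,7,2
9,6,3
9,5,4
8,7,3
8,6,4
7,6,5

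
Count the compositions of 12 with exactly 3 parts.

55

Place 2 bars in the 11 internal gaps of a row of 12 dots: C(11,2) = 55.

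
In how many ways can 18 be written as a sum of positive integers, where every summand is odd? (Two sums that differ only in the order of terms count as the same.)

46

There are too many to list fully; the first 12 (by largest part) are:
17, 1
15, 3
15, 1, 1, 1
13, 5
13, 3, 1, 1
13, 1, 1, 1, 1, 1
11, 7
11, 5, 1, 1
11, 3, 3, 1
11, 3, 1, 1, 1, 1
11, 1, 1, 1, 1, 1, 1, 1
9, 9
…and 34 more, for 46 total.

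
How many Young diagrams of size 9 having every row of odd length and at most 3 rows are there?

4

Listing the qualifying partitions of 9:
9
7,1,1
5,3,1
3,3,3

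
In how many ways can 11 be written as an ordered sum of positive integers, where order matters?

Each of the 10 gaps between 11 units is either a break or not: 2^10 = 1024.

1024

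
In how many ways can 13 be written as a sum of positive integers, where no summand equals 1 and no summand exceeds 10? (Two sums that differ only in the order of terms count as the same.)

They are:
3,10
4,9
2,2,9
5,8
2,3,8
6,7
2,4,7
3,3,7
2,2,2,7
2,5,6
3,4,6
2,2,3,6
3,5,5
4,4,5
2,2,4,5
2,3,3,5
2,2,2,2,5
2,3,4,4
3,3,3,4
2,2,2,3,4
2,2,3,3,3
2,2,2,2,2,3
Counting gives 22.

22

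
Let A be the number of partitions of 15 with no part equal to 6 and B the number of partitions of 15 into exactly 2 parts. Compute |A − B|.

139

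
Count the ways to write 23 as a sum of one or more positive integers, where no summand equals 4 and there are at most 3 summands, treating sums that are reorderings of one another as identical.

46

There are too many to list fully; the first 12 (by largest part) are:
23
22,1
21,2
21,1,1
20,3
20,2,1
19,3,1
19,2,2
18,5
18,3,2
17,6
17,5,1
…and 34 more, for 46 total.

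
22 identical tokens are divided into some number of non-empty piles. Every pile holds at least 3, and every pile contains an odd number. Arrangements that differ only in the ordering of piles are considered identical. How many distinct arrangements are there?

13

They are:
3, 19
5, 17
7, 15
9, 13
3, 3, 3, 13
11, 11
3, 3, 5, 11
3, 3, 7, 9
3, 5, 5, 9
3, 5, 7, 7
5, 5, 5, 7
3, 3, 3, 3, 3, 7
3, 3, 3, 3, 5, 5
That's 13 in total.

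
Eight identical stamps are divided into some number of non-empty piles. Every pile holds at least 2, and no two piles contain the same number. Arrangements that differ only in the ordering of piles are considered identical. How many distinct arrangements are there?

The partitions of 8 that satisfy the conditions:
8
6, 2
5, 3
Counting gives 3.

3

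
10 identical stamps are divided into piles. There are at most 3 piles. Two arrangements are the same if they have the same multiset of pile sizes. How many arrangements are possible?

Listing the qualifying partitions of 10:
10
1 + 9
2 + 8
1 + 1 + 8
3 + 7
1 + 2 + 7
4 + 6
1 + 3 + 6
2 + 2 + 6
5 + 5
1 + 4 + 5
2 + 3 + 5
2 + 4 + 4
3 + 3 + 4
That's 14 in total.

14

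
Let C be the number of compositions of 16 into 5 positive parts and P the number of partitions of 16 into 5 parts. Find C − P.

1328

Compositions: C(15,4) = 1365.
Unordered (partitions into 5 parts): 37.
Difference: 1365 − 37 = 1328.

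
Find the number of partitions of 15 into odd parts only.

27

A partial list (first 12 by largest part):
15
13,1,1
11,3,1
11,1,1,1,1
9,5,1
9,3,3
9,3,1,1,1
9,1,1,1,1,1,1
7,7,1
7,5,3
7,5,1,1,1
7,3,3,1,1
…and 15 more, for 27 total.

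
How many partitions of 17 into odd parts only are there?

38

There are too many to list fully; the first 12 (by largest part) are:
17
15+1+1
13+3+1
13+1+1+1+1
11+5+1
11+3+3
11+3+1+1+1
11+1+1+1+1+1+1
9+7+1
9+5+3
9+5+1+1+1
9+3+3+1+1
…and 26 more, for 38 total.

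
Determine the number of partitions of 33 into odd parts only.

448

A full systematic count gives 448.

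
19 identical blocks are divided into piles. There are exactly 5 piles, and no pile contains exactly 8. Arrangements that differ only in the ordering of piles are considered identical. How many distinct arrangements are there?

59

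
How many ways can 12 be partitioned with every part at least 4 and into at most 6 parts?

The partitions of 12 that satisfy the conditions:
12
8, 4
7, 5
6, 6
4, 4, 4
That's 5 in total.

5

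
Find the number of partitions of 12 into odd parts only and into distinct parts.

3

The partitions of 12 that satisfy the conditions:
11+1
9+3
7+5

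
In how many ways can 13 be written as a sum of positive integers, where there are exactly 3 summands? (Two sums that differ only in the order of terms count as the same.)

14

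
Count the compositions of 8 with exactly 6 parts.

21

By stars and bars with positive parts, the count is C(7,5) = 21.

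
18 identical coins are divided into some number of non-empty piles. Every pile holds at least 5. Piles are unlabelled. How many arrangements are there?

Listing the qualifying partitions of 18:
18
13, 5
12, 6
11, 7
10, 8
9, 9
8, 5, 5
7, 6, 5
6, 6, 6

9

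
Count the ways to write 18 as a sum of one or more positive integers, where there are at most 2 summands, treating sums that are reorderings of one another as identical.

10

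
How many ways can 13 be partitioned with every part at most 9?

94

Enumerating by decreasing first part gives 94 partitions in all.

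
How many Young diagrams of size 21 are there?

Direct enumeration gives 792 partitions.

792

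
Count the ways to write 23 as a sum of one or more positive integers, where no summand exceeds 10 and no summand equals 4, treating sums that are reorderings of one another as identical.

Systematic enumeration (by largest part, then next-largest, …) yields 561.

561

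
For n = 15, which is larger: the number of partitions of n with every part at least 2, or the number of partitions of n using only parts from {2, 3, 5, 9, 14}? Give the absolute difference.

Partitions of 15 with every part at least 2: 41.
Partitions of 15 using only parts from {2, 3, 5, 9, 14}: 9.
|41 − 9| = 32.

32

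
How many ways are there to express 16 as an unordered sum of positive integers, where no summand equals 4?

Direct enumeration gives 154 partitions.

154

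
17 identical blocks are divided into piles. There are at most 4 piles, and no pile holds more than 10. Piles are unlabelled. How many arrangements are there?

There are too many to list fully; the first 12 (by largest part) are:
7 + 10
1 + 6 + 10
2 + 5 + 10
1 + 1 + 5 + 10
3 + 4 + 10
1 + 2 + 4 + 10
1 + 3 + 3 + 10
2 + 2 + 3 + 10
8 + 9
1 + 7 + 9
2 + 6 + 9
1 + 1 + 6 + 9
…and 37 more, for 49 total.

49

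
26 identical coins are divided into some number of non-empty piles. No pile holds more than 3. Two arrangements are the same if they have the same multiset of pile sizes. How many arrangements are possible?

70

A partial list (first 12 by largest part):
2, 3, 3, 3, 3, 3, 3, 3, 3
1, 1, 3, 3, 3, 3, 3, 3, 3, 3
1, 2, 2, 3, 3, 3, 3, 3, 3, 3
1, 1, 1, 2, 3, 3, 3, 3, 3, 3, 3
1, 1, 1, 1, 1, 3, 3, 3, 3, 3, 3, 3
2, 2, 2, 2, 3, 3, 3, 3, 3, 3
1, 1, 2, 2, 2, 3, 3, 3, 3, 3, 3
1, 1, 1, 1, 2, 2, 3, 3, 3, 3, 3, 3
1, 1, 1, 1, 1, 1, 2, 3, 3, 3, 3, 3, 3
1, 1, 1, 1, 1, 1, 1, 1, 3, 3, 3, 3, 3, 3
1, 2, 2, 2, 2, 2, 3, 3, 3, 3, 3
1, 1, 1, 2, 2, 2, 2, 3, 3, 3, 3, 3
…and 58 more, for 70 total.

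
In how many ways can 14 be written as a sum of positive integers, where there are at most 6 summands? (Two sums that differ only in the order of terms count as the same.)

Direct enumeration gives 90 partitions.

90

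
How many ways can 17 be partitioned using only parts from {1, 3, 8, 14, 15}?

14

Listing the qualifying partitions of 17:
1 + 1 + 15
3 + 14
1 + 1 + 1 + 14
1 + 8 + 8
3 + 3 + 3 + 8
1 + 1 + 1 + 3 + 3 + 8
1 + 1 + 1 + 1 + 1 + 1 + 3 + 8
1 + 1 + 1 + 1 + 1 + 1 + 1 + 1 + 1 + 8
1 + 1 + 3 + 3 + 3 + 3 + 3
1 + 1 + 1 + 1 + 1 + 3 + 3 + 3 + 3
1 + 1 + 1 + 1 + 1 + 1 + 1 + 1 + 3 + 3 + 3
1 + 1 + 1 + 1 + 1 + 1 + 1 + 1 + 1 + 1 + 1 + 3 + 3
1 + 1 + 1 + 1 + 1 + 1 + 1 + 1 + 1 + 1 + 1 + 1 + 1 + 1 + 3
1 + 1 + 1 + 1 + 1 + 1 + 1 + 1 + 1 + 1 + 1 + 1 + 1 + 1 + 1 + 1 + 1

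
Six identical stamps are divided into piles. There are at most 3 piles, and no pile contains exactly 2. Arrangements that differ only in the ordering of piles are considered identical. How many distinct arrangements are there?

4

The partitions of 6 that satisfy the conditions:
6
5,1
4,1,1
3,3
Counting gives 4.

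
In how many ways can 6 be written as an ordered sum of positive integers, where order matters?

Each of the 5 gaps between 6 units is either a break or not: 2^5 = 32.

32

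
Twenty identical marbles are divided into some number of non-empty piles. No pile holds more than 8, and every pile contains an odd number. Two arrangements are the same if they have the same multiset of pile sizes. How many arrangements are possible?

34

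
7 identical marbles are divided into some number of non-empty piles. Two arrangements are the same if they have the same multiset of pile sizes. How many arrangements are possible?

Enumerating:
7
6 + 1
5 + 2
5 + 1 + 1
4 + 3
4 + 2 + 1
4 + 1 + 1 + 1
3 + 3 + 1
3 + 2 + 2
3 + 2 + 1 + 1
3 + 1 + 1 + 1 + 1
2 + 2 + 2 + 1
2 + 2 + 1 + 1 + 1
2 + 1 + 1 + 1 + 1 + 1
1 + 1 + 1 + 1 + 1 + 1 + 1

15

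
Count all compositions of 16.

There are 15 gaps and each independently is a cut or not, giving 2^15 = 32768.

32768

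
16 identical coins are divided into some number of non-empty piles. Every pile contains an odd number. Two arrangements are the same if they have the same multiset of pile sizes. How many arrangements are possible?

32

There are too many to list fully; the first 12 (by largest part) are:
15+1
13+3
13+1+1+1
11+5
11+3+1+1
11+1+1+1+1+1
9+7
9+5+1+1
9+3+3+1
9+3+1+1+1+1
9+1+1+1+1+1+1+1
7+7+1+1
…and 20 more, for 32 total.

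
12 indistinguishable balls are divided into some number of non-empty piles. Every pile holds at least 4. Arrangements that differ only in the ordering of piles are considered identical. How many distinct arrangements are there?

5

They are:
12
4 + 8
5 + 7
6 + 6
4 + 4 + 4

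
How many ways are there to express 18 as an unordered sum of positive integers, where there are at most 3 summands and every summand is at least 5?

Listing the qualifying partitions of 18:
18
5, 13
6, 12
7, 11
8, 10
9, 9
5, 5, 8
5, 6, 7
6, 6, 6

9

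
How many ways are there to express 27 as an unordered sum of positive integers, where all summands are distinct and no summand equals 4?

124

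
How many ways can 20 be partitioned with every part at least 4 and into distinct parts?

The partitions of 20 that satisfy the conditions:
20
16,4
15,5
14,6
13,7
12,8
11,9
11,5,4
10,6,4
9,7,4
9,6,5
8,7,5

12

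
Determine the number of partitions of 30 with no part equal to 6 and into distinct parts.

208

Enumerating by decreasing first part gives 208 partitions in all.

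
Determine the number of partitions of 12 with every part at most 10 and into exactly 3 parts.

12

The partitions of 12 that satisfy the conditions:
10,1,1
9,2,1
8,3,1
8,2,2
7,4,1
7,3,2
6,5,1
6,4,2
6,3,3
5,5,2
5,4,3
4,4,4
Counting gives 12.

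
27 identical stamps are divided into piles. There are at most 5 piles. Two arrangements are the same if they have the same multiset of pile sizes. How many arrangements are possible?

480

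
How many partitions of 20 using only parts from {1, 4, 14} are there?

The partitions of 20 that satisfy the conditions:
14 + 4 + 1 + 1
14 + 1 + 1 + 1 + 1 + 1 + 1
4 + 4 + 4 + 4 + 4
4 + 4 + 4 + 4 + 1 + 1 + 1 + 1
4 + 4 + 4 + 1 + 1 + 1 + 1 + 1 + 1 + 1 + 1
4 + 4 + 1 + 1 + 1 + 1 + 1 + 1 + 1 + 1 + 1 + 1 + 1 + 1
4 + 1 + 1 + 1 + 1 + 1 + 1 + 1 + 1 + 1 + 1 + 1 + 1 + 1 + 1 + 1 + 1
1 + 1 + 1 + 1 + 1 + 1 + 1 + 1 + 1 + 1 + 1 + 1 + 1 + 1 + 1 + 1 + 1 + 1 + 1 + 1

8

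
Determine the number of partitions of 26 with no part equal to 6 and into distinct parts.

A full systematic count gives 118.

118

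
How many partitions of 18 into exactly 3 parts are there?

There are too many to list fully; the first 12 (by largest part) are:
16,1,1
15,2,1
14,3,1
14,2,2
13,4,1
13,3,2
12,5,1
12,4,2
12,3,3
11,6,1
11,5,2
11,4,3
…and 15 more, for 27 total.

27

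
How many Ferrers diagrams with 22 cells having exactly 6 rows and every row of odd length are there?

The partitions of 22 that satisfy the conditions:
17+1+1+1+1+1
15+3+1+1+1+1
13+5+1+1+1+1
13+3+3+1+1+1
11+7+1+1+1+1
11+5+3+1+1+1
11+3+3+3+1+1
9+9+1+1+1+1
9+7+3+1+1+1
9+5+5+1+1+1
9+5+3+3+1+1
9+3+3+3+3+1
7+7+5+1+1+1
7+7+3+3+1+1
7+5+5+3+1+1
7+5+3+3+3+1
7+3+3+3+3+3
5+5+5+5+1+1
5+5+5+3+3+1
5+5+3+3+3+3
That's 20 in total.

20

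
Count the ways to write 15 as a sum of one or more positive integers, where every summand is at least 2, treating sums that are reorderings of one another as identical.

41

There are too many to list fully; the first 12 (by largest part) are:
15
2, 13
3, 12
4, 11
2, 2, 11
5, 10
2, 3, 10
6, 9
2, 4, 9
3, 3, 9
2, 2, 2, 9
7, 8
…and 29 more, for 41 total.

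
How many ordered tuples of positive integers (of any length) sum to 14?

The number of compositions of n is 2^(n−1); here 2^13 = 8192.

8192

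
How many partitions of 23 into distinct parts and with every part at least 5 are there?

13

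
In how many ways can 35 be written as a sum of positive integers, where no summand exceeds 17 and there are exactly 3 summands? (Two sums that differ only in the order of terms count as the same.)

A partial list (first 12 by largest part):
1,17,17
2,16,17
3,15,17
4,14,17
5,13,17
6,12,17
7,11,17
8,10,17
9,9,17
3,16,16
4,15,16
5,14,16
…and 18 more, for 30 total.

30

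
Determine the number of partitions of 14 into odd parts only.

22

Listing the qualifying partitions of 14:
13+1
11+3
11+1+1+1
9+5
9+3+1+1
9+1+1+1+1+1
7+7
7+5+1+1
7+3+3+1
7+3+1+1+1+1
7+1+1+1+1+1+1+1
5+5+3+1
5+5+1+1+1+1
5+3+3+3
5+3+3+1+1+1
5+3+1+1+1+1+1+1
5+1+1+1+1+1+1+1+1+1
3+3+3+3+1+1
3+3+3+1+1+1+1+1
3+3+1+1+1+1+1+1+1+1
3+1+1+1+1+1+1+1+1+1+1+1
1+1+1+1+1+1+1+1+1+1+1+1+1+1
That's 22 in total.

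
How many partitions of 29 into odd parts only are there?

256

Systematic enumeration (by largest part, then next-largest, …) yields 256.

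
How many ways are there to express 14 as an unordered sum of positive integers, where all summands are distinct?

22

Listing the qualifying partitions of 14:
14
13,1
12,2
11,3
11,2,1
10,4
10,3,1
9,5
9,4,1
9,3,2
8,6
8,5,1
8,4,2
8,3,2,1
7,6,1
7,5,2
7,4,3
7,4,2,1
6,5,3
6,5,2,1
6,4,3,1
5,4,3,2
That's 22 in total.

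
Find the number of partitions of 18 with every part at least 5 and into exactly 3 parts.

3

The partitions of 18 that satisfy the conditions:
5,5,8
5,6,7
6,6,6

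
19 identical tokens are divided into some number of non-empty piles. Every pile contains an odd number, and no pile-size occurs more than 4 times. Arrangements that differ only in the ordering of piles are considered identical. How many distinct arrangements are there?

30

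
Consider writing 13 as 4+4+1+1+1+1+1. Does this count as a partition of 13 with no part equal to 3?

Yes

The parts sum to 13, and the condition 'no summand equals 3' holds.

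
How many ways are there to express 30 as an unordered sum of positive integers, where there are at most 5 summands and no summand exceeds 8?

A partial list (first 12 by largest part):
6+8+8+8
1+5+8+8+8
2+4+8+8+8
3+3+8+8+8
7+7+8+8
1+6+7+8+8
2+5+7+8+8
3+4+7+8+8
2+6+6+8+8
3+5+6+8+8
4+4+6+8+8
4+5+5+8+8
…and 16 more, for 28 total.

28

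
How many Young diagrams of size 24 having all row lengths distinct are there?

122

A full systematic count gives 122.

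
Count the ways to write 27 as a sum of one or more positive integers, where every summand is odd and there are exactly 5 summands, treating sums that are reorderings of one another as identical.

37

A partial list (first 12 by largest part):
23+1+1+1+1
21+3+1+1+1
19+5+1+1+1
19+3+3+1+1
17+7+1+1+1
17+5+3+1+1
17+3+3+3+1
15+9+1+1+1
15+7+3+1+1
15+5+5+1+1
15+5+3+3+1
15+3+3+3+3
…and 25 more, for 37 total.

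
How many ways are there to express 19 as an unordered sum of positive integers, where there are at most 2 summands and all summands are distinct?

10

The partitions of 19 that satisfy the conditions:
19
18, 1
17, 2
16, 3
15, 4
14, 5
13, 6
12, 7
11, 8
10, 9
That's 10 in total.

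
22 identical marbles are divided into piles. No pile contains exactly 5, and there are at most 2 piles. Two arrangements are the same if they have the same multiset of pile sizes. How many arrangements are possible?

11

The partitions of 22 that satisfy the conditions:
22
21,1
20,2
19,3
18,4
16,6
15,7
14,8
13,9
12,10
11,11
That's 11 in total.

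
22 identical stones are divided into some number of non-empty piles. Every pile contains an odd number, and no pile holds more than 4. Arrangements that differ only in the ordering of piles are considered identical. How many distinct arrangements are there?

8

Listing the qualifying partitions of 22:
1,3,3,3,3,3,3,3
1,1,1,1,3,3,3,3,3,3
1,1,1,1,1,1,1,3,3,3,3,3
1,1,1,1,1,1,1,1,1,1,3,3,3,3
1,1,1,1,1,1,1,1,1,1,1,1,1,3,3,3
1,1,1,1,1,1,1,1,1,1,1,1,1,1,1,1,3,3
1,1,1,1,1,1,1,1,1,1,1,1,1,1,1,1,1,1,1,3
1,1,1,1,1,1,1,1,1,1,1,1,1,1,1,1,1,1,1,1,1,1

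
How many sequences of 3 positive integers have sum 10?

36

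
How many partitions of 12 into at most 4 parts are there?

There are too many to list fully; the first 12 (by largest part) are:
12
11, 1
10, 2
10, 1, 1
9, 3
9, 2, 1
9, 1, 1, 1
8, 4
8, 3, 1
8, 2, 2
8, 2, 1, 1
7, 5
…and 22 more, for 34 total.

34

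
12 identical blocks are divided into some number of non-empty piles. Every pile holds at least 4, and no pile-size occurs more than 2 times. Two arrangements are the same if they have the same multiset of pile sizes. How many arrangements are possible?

4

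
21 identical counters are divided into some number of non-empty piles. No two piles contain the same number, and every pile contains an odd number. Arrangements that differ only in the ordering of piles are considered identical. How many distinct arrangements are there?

Listing the qualifying partitions of 21:
21
1 + 3 + 17
1 + 5 + 15
1 + 7 + 13
3 + 5 + 13
1 + 9 + 11
3 + 7 + 11
5 + 7 + 9

8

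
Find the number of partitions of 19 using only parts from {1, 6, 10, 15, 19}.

The partitions of 19 that satisfy the conditions:
19
15, 1, 1, 1, 1
10, 6, 1, 1, 1
10, 1, 1, 1, 1, 1, 1, 1, 1, 1
6, 6, 6, 1
6, 6, 1, 1, 1, 1, 1, 1, 1
6, 1, 1, 1, 1, 1, 1, 1, 1, 1, 1, 1, 1, 1
1, 1, 1, 1, 1, 1, 1, 1, 1, 1, 1, 1, 1, 1, 1, 1, 1, 1, 1

8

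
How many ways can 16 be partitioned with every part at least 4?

Listing the qualifying partitions of 16:
16
12, 4
11, 5
10, 6
9, 7
8, 8
8, 4, 4
7, 5, 4
6, 6, 4
6, 5, 5
4, 4, 4, 4

11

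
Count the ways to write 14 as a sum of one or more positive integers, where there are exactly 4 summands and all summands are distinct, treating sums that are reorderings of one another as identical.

5

Enumerating:
8, 3, 2, 1
7, 4, 2, 1
6, 5, 2, 1
6, 4, 3, 1
5, 4, 3, 2
That's 5 in total.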